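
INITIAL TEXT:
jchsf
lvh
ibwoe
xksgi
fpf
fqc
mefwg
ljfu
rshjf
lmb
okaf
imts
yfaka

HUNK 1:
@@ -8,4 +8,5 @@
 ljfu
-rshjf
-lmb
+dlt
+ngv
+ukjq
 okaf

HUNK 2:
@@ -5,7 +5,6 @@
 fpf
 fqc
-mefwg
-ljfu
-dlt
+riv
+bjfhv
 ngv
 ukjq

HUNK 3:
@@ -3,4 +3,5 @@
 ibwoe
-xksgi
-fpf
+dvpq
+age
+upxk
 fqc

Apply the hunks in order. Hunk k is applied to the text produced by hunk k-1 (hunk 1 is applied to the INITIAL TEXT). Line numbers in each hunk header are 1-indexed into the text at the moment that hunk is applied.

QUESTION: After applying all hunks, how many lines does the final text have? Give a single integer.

Answer: 14

Derivation:
Hunk 1: at line 8 remove [rshjf,lmb] add [dlt,ngv,ukjq] -> 14 lines: jchsf lvh ibwoe xksgi fpf fqc mefwg ljfu dlt ngv ukjq okaf imts yfaka
Hunk 2: at line 5 remove [mefwg,ljfu,dlt] add [riv,bjfhv] -> 13 lines: jchsf lvh ibwoe xksgi fpf fqc riv bjfhv ngv ukjq okaf imts yfaka
Hunk 3: at line 3 remove [xksgi,fpf] add [dvpq,age,upxk] -> 14 lines: jchsf lvh ibwoe dvpq age upxk fqc riv bjfhv ngv ukjq okaf imts yfaka
Final line count: 14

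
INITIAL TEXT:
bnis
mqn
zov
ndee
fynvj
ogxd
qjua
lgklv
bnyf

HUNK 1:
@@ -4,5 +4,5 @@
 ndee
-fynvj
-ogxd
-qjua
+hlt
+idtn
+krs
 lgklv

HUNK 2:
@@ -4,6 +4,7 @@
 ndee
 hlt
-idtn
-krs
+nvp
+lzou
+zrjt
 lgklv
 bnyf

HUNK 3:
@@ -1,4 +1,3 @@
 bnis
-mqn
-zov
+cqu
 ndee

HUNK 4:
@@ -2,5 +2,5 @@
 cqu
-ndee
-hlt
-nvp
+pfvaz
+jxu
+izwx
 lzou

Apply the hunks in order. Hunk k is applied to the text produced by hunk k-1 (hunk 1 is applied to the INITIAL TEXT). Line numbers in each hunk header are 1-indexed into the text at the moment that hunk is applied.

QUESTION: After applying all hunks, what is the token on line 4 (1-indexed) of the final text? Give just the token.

Answer: jxu

Derivation:
Hunk 1: at line 4 remove [fynvj,ogxd,qjua] add [hlt,idtn,krs] -> 9 lines: bnis mqn zov ndee hlt idtn krs lgklv bnyf
Hunk 2: at line 4 remove [idtn,krs] add [nvp,lzou,zrjt] -> 10 lines: bnis mqn zov ndee hlt nvp lzou zrjt lgklv bnyf
Hunk 3: at line 1 remove [mqn,zov] add [cqu] -> 9 lines: bnis cqu ndee hlt nvp lzou zrjt lgklv bnyf
Hunk 4: at line 2 remove [ndee,hlt,nvp] add [pfvaz,jxu,izwx] -> 9 lines: bnis cqu pfvaz jxu izwx lzou zrjt lgklv bnyf
Final line 4: jxu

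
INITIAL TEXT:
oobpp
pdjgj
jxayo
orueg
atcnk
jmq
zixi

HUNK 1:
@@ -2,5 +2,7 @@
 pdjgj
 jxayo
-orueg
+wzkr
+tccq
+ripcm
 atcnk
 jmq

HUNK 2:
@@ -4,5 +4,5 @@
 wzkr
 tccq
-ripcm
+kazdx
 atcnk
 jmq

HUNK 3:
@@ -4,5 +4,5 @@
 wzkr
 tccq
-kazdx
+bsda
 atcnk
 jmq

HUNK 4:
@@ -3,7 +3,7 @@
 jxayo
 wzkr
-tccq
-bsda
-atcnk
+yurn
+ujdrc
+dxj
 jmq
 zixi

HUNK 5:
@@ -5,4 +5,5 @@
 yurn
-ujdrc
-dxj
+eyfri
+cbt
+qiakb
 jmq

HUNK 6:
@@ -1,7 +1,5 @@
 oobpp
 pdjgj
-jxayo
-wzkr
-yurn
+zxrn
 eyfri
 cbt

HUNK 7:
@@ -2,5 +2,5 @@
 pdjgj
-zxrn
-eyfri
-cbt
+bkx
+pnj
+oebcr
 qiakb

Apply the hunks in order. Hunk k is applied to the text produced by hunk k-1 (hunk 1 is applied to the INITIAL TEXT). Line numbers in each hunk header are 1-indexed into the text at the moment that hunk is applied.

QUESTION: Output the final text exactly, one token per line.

Answer: oobpp
pdjgj
bkx
pnj
oebcr
qiakb
jmq
zixi

Derivation:
Hunk 1: at line 2 remove [orueg] add [wzkr,tccq,ripcm] -> 9 lines: oobpp pdjgj jxayo wzkr tccq ripcm atcnk jmq zixi
Hunk 2: at line 4 remove [ripcm] add [kazdx] -> 9 lines: oobpp pdjgj jxayo wzkr tccq kazdx atcnk jmq zixi
Hunk 3: at line 4 remove [kazdx] add [bsda] -> 9 lines: oobpp pdjgj jxayo wzkr tccq bsda atcnk jmq zixi
Hunk 4: at line 3 remove [tccq,bsda,atcnk] add [yurn,ujdrc,dxj] -> 9 lines: oobpp pdjgj jxayo wzkr yurn ujdrc dxj jmq zixi
Hunk 5: at line 5 remove [ujdrc,dxj] add [eyfri,cbt,qiakb] -> 10 lines: oobpp pdjgj jxayo wzkr yurn eyfri cbt qiakb jmq zixi
Hunk 6: at line 1 remove [jxayo,wzkr,yurn] add [zxrn] -> 8 lines: oobpp pdjgj zxrn eyfri cbt qiakb jmq zixi
Hunk 7: at line 2 remove [zxrn,eyfri,cbt] add [bkx,pnj,oebcr] -> 8 lines: oobpp pdjgj bkx pnj oebcr qiakb jmq zixi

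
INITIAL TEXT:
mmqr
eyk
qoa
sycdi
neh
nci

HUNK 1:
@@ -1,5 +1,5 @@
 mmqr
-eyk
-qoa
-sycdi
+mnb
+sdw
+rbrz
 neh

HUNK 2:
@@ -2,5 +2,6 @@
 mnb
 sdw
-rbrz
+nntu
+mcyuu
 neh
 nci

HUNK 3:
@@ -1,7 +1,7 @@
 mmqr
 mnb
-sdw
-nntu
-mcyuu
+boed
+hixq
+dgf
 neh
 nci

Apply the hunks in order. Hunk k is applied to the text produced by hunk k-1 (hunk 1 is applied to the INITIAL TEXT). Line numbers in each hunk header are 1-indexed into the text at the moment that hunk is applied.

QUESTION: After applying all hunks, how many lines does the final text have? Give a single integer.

Answer: 7

Derivation:
Hunk 1: at line 1 remove [eyk,qoa,sycdi] add [mnb,sdw,rbrz] -> 6 lines: mmqr mnb sdw rbrz neh nci
Hunk 2: at line 2 remove [rbrz] add [nntu,mcyuu] -> 7 lines: mmqr mnb sdw nntu mcyuu neh nci
Hunk 3: at line 1 remove [sdw,nntu,mcyuu] add [boed,hixq,dgf] -> 7 lines: mmqr mnb boed hixq dgf neh nci
Final line count: 7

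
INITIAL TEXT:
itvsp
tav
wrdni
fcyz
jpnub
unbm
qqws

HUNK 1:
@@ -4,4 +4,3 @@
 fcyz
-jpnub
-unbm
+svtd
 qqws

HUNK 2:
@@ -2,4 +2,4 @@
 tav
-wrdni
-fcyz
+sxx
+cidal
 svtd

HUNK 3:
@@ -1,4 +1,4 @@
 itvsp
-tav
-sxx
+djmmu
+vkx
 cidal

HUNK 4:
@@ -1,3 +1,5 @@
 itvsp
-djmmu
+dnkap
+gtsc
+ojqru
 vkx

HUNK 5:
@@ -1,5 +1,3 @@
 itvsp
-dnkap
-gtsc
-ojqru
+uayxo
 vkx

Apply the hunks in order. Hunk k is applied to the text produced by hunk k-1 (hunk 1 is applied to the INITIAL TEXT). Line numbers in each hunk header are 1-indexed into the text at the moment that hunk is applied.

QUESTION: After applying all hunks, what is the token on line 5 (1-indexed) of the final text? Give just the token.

Answer: svtd

Derivation:
Hunk 1: at line 4 remove [jpnub,unbm] add [svtd] -> 6 lines: itvsp tav wrdni fcyz svtd qqws
Hunk 2: at line 2 remove [wrdni,fcyz] add [sxx,cidal] -> 6 lines: itvsp tav sxx cidal svtd qqws
Hunk 3: at line 1 remove [tav,sxx] add [djmmu,vkx] -> 6 lines: itvsp djmmu vkx cidal svtd qqws
Hunk 4: at line 1 remove [djmmu] add [dnkap,gtsc,ojqru] -> 8 lines: itvsp dnkap gtsc ojqru vkx cidal svtd qqws
Hunk 5: at line 1 remove [dnkap,gtsc,ojqru] add [uayxo] -> 6 lines: itvsp uayxo vkx cidal svtd qqws
Final line 5: svtd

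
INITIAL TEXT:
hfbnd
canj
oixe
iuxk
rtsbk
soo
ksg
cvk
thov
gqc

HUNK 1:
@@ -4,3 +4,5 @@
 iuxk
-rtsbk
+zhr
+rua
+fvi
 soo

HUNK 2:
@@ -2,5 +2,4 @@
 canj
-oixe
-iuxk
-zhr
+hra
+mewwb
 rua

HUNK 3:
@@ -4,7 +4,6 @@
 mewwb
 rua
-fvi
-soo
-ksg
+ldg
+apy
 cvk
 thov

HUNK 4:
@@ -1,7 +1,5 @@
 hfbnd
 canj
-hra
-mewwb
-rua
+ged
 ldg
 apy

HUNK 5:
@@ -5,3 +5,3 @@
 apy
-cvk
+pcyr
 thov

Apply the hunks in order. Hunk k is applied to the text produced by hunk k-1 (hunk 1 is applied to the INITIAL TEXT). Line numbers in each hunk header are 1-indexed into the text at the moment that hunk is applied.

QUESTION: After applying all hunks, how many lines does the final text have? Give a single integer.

Answer: 8

Derivation:
Hunk 1: at line 4 remove [rtsbk] add [zhr,rua,fvi] -> 12 lines: hfbnd canj oixe iuxk zhr rua fvi soo ksg cvk thov gqc
Hunk 2: at line 2 remove [oixe,iuxk,zhr] add [hra,mewwb] -> 11 lines: hfbnd canj hra mewwb rua fvi soo ksg cvk thov gqc
Hunk 3: at line 4 remove [fvi,soo,ksg] add [ldg,apy] -> 10 lines: hfbnd canj hra mewwb rua ldg apy cvk thov gqc
Hunk 4: at line 1 remove [hra,mewwb,rua] add [ged] -> 8 lines: hfbnd canj ged ldg apy cvk thov gqc
Hunk 5: at line 5 remove [cvk] add [pcyr] -> 8 lines: hfbnd canj ged ldg apy pcyr thov gqc
Final line count: 8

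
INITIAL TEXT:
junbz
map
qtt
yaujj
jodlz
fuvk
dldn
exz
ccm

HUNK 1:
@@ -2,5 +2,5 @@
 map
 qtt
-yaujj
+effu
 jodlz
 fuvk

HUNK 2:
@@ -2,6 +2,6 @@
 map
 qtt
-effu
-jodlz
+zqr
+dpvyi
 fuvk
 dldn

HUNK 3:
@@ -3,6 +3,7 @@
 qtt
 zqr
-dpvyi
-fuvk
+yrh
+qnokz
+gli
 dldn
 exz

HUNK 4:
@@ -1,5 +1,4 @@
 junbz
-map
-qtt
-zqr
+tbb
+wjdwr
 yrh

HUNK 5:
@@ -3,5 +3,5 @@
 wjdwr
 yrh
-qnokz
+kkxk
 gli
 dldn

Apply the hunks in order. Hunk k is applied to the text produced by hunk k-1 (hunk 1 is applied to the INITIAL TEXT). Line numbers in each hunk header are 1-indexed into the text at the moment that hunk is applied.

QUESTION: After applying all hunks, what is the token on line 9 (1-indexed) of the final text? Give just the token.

Hunk 1: at line 2 remove [yaujj] add [effu] -> 9 lines: junbz map qtt effu jodlz fuvk dldn exz ccm
Hunk 2: at line 2 remove [effu,jodlz] add [zqr,dpvyi] -> 9 lines: junbz map qtt zqr dpvyi fuvk dldn exz ccm
Hunk 3: at line 3 remove [dpvyi,fuvk] add [yrh,qnokz,gli] -> 10 lines: junbz map qtt zqr yrh qnokz gli dldn exz ccm
Hunk 4: at line 1 remove [map,qtt,zqr] add [tbb,wjdwr] -> 9 lines: junbz tbb wjdwr yrh qnokz gli dldn exz ccm
Hunk 5: at line 3 remove [qnokz] add [kkxk] -> 9 lines: junbz tbb wjdwr yrh kkxk gli dldn exz ccm
Final line 9: ccm

Answer: ccm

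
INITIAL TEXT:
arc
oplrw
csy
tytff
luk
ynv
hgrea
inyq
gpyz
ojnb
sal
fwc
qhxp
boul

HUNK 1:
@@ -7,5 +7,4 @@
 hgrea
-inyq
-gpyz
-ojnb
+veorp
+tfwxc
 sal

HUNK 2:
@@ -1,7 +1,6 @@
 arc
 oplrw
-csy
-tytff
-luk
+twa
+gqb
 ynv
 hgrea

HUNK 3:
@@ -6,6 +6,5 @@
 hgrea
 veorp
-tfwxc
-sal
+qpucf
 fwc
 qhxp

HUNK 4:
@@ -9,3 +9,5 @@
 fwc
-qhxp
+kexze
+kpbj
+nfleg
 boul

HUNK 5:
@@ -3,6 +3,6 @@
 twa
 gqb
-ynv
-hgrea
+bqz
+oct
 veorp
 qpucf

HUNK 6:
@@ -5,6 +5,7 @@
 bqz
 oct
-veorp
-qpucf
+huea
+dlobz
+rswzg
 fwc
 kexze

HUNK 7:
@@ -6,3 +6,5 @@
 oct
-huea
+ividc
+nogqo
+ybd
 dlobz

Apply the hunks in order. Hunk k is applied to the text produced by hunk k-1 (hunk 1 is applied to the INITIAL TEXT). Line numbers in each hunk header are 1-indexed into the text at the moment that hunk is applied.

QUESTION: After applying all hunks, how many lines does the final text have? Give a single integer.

Hunk 1: at line 7 remove [inyq,gpyz,ojnb] add [veorp,tfwxc] -> 13 lines: arc oplrw csy tytff luk ynv hgrea veorp tfwxc sal fwc qhxp boul
Hunk 2: at line 1 remove [csy,tytff,luk] add [twa,gqb] -> 12 lines: arc oplrw twa gqb ynv hgrea veorp tfwxc sal fwc qhxp boul
Hunk 3: at line 6 remove [tfwxc,sal] add [qpucf] -> 11 lines: arc oplrw twa gqb ynv hgrea veorp qpucf fwc qhxp boul
Hunk 4: at line 9 remove [qhxp] add [kexze,kpbj,nfleg] -> 13 lines: arc oplrw twa gqb ynv hgrea veorp qpucf fwc kexze kpbj nfleg boul
Hunk 5: at line 3 remove [ynv,hgrea] add [bqz,oct] -> 13 lines: arc oplrw twa gqb bqz oct veorp qpucf fwc kexze kpbj nfleg boul
Hunk 6: at line 5 remove [veorp,qpucf] add [huea,dlobz,rswzg] -> 14 lines: arc oplrw twa gqb bqz oct huea dlobz rswzg fwc kexze kpbj nfleg boul
Hunk 7: at line 6 remove [huea] add [ividc,nogqo,ybd] -> 16 lines: arc oplrw twa gqb bqz oct ividc nogqo ybd dlobz rswzg fwc kexze kpbj nfleg boul
Final line count: 16

Answer: 16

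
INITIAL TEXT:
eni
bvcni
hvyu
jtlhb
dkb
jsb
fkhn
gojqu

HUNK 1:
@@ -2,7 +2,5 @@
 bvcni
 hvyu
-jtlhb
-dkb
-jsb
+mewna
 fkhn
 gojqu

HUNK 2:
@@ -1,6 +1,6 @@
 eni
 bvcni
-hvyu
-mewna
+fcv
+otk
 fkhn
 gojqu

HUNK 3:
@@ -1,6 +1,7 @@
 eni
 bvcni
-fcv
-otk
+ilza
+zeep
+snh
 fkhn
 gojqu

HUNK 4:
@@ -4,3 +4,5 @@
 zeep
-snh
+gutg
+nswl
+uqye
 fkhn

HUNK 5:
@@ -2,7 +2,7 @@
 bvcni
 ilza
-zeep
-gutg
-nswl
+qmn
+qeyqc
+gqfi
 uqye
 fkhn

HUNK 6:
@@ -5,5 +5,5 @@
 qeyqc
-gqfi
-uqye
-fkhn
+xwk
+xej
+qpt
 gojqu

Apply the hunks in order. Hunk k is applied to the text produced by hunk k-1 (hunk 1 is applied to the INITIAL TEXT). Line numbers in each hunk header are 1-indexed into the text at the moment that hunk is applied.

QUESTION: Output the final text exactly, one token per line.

Hunk 1: at line 2 remove [jtlhb,dkb,jsb] add [mewna] -> 6 lines: eni bvcni hvyu mewna fkhn gojqu
Hunk 2: at line 1 remove [hvyu,mewna] add [fcv,otk] -> 6 lines: eni bvcni fcv otk fkhn gojqu
Hunk 3: at line 1 remove [fcv,otk] add [ilza,zeep,snh] -> 7 lines: eni bvcni ilza zeep snh fkhn gojqu
Hunk 4: at line 4 remove [snh] add [gutg,nswl,uqye] -> 9 lines: eni bvcni ilza zeep gutg nswl uqye fkhn gojqu
Hunk 5: at line 2 remove [zeep,gutg,nswl] add [qmn,qeyqc,gqfi] -> 9 lines: eni bvcni ilza qmn qeyqc gqfi uqye fkhn gojqu
Hunk 6: at line 5 remove [gqfi,uqye,fkhn] add [xwk,xej,qpt] -> 9 lines: eni bvcni ilza qmn qeyqc xwk xej qpt gojqu

Answer: eni
bvcni
ilza
qmn
qeyqc
xwk
xej
qpt
gojqu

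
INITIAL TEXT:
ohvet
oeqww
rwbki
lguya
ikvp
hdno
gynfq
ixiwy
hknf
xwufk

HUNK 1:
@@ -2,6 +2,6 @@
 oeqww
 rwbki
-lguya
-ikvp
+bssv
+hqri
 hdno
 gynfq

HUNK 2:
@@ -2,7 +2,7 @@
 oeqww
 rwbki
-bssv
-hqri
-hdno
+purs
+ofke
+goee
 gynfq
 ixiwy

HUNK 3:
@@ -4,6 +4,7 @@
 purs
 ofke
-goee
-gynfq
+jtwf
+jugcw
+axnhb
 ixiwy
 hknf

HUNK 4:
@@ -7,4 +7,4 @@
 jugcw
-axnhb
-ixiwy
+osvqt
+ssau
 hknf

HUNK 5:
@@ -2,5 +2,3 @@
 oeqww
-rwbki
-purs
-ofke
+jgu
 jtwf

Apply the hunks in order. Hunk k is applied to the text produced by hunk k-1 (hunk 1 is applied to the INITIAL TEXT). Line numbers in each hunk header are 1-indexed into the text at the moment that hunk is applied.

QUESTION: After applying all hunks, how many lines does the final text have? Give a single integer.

Answer: 9

Derivation:
Hunk 1: at line 2 remove [lguya,ikvp] add [bssv,hqri] -> 10 lines: ohvet oeqww rwbki bssv hqri hdno gynfq ixiwy hknf xwufk
Hunk 2: at line 2 remove [bssv,hqri,hdno] add [purs,ofke,goee] -> 10 lines: ohvet oeqww rwbki purs ofke goee gynfq ixiwy hknf xwufk
Hunk 3: at line 4 remove [goee,gynfq] add [jtwf,jugcw,axnhb] -> 11 lines: ohvet oeqww rwbki purs ofke jtwf jugcw axnhb ixiwy hknf xwufk
Hunk 4: at line 7 remove [axnhb,ixiwy] add [osvqt,ssau] -> 11 lines: ohvet oeqww rwbki purs ofke jtwf jugcw osvqt ssau hknf xwufk
Hunk 5: at line 2 remove [rwbki,purs,ofke] add [jgu] -> 9 lines: ohvet oeqww jgu jtwf jugcw osvqt ssau hknf xwufk
Final line count: 9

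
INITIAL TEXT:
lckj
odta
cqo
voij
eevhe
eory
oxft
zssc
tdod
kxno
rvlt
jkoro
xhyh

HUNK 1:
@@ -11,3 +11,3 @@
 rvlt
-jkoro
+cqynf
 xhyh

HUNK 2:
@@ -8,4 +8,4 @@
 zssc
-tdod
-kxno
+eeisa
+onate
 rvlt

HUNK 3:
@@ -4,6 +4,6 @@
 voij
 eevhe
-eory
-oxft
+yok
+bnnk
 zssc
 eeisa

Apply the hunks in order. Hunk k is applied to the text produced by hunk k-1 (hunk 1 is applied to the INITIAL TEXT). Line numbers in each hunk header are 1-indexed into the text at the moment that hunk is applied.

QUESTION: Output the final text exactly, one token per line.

Answer: lckj
odta
cqo
voij
eevhe
yok
bnnk
zssc
eeisa
onate
rvlt
cqynf
xhyh

Derivation:
Hunk 1: at line 11 remove [jkoro] add [cqynf] -> 13 lines: lckj odta cqo voij eevhe eory oxft zssc tdod kxno rvlt cqynf xhyh
Hunk 2: at line 8 remove [tdod,kxno] add [eeisa,onate] -> 13 lines: lckj odta cqo voij eevhe eory oxft zssc eeisa onate rvlt cqynf xhyh
Hunk 3: at line 4 remove [eory,oxft] add [yok,bnnk] -> 13 lines: lckj odta cqo voij eevhe yok bnnk zssc eeisa onate rvlt cqynf xhyh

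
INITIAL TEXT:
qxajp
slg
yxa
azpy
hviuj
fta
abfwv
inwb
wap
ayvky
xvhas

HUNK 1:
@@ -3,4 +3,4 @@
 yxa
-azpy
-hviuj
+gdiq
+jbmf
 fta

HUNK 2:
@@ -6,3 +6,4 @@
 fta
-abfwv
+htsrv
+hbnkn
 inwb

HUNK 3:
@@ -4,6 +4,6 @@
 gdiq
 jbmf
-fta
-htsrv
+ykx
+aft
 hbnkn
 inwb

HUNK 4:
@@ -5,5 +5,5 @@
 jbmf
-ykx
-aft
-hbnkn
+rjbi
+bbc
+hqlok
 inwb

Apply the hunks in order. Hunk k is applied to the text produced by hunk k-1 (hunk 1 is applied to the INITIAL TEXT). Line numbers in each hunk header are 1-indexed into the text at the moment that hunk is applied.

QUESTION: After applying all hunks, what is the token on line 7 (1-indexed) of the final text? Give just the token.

Hunk 1: at line 3 remove [azpy,hviuj] add [gdiq,jbmf] -> 11 lines: qxajp slg yxa gdiq jbmf fta abfwv inwb wap ayvky xvhas
Hunk 2: at line 6 remove [abfwv] add [htsrv,hbnkn] -> 12 lines: qxajp slg yxa gdiq jbmf fta htsrv hbnkn inwb wap ayvky xvhas
Hunk 3: at line 4 remove [fta,htsrv] add [ykx,aft] -> 12 lines: qxajp slg yxa gdiq jbmf ykx aft hbnkn inwb wap ayvky xvhas
Hunk 4: at line 5 remove [ykx,aft,hbnkn] add [rjbi,bbc,hqlok] -> 12 lines: qxajp slg yxa gdiq jbmf rjbi bbc hqlok inwb wap ayvky xvhas
Final line 7: bbc

Answer: bbc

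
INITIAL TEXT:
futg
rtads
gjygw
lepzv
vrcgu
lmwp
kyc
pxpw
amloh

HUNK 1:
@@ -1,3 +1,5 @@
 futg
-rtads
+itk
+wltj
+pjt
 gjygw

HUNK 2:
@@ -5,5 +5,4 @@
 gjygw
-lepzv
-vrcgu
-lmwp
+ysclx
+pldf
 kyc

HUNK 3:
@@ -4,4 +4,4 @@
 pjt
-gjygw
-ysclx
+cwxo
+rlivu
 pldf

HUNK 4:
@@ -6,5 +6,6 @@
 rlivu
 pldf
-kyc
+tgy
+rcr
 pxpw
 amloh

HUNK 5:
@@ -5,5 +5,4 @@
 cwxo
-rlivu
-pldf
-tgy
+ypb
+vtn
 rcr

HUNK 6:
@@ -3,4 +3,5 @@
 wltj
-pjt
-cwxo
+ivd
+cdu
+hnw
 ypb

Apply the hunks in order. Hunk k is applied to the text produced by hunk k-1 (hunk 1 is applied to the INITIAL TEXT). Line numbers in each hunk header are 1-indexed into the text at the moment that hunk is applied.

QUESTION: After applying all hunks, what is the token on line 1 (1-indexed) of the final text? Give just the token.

Answer: futg

Derivation:
Hunk 1: at line 1 remove [rtads] add [itk,wltj,pjt] -> 11 lines: futg itk wltj pjt gjygw lepzv vrcgu lmwp kyc pxpw amloh
Hunk 2: at line 5 remove [lepzv,vrcgu,lmwp] add [ysclx,pldf] -> 10 lines: futg itk wltj pjt gjygw ysclx pldf kyc pxpw amloh
Hunk 3: at line 4 remove [gjygw,ysclx] add [cwxo,rlivu] -> 10 lines: futg itk wltj pjt cwxo rlivu pldf kyc pxpw amloh
Hunk 4: at line 6 remove [kyc] add [tgy,rcr] -> 11 lines: futg itk wltj pjt cwxo rlivu pldf tgy rcr pxpw amloh
Hunk 5: at line 5 remove [rlivu,pldf,tgy] add [ypb,vtn] -> 10 lines: futg itk wltj pjt cwxo ypb vtn rcr pxpw amloh
Hunk 6: at line 3 remove [pjt,cwxo] add [ivd,cdu,hnw] -> 11 lines: futg itk wltj ivd cdu hnw ypb vtn rcr pxpw amloh
Final line 1: futg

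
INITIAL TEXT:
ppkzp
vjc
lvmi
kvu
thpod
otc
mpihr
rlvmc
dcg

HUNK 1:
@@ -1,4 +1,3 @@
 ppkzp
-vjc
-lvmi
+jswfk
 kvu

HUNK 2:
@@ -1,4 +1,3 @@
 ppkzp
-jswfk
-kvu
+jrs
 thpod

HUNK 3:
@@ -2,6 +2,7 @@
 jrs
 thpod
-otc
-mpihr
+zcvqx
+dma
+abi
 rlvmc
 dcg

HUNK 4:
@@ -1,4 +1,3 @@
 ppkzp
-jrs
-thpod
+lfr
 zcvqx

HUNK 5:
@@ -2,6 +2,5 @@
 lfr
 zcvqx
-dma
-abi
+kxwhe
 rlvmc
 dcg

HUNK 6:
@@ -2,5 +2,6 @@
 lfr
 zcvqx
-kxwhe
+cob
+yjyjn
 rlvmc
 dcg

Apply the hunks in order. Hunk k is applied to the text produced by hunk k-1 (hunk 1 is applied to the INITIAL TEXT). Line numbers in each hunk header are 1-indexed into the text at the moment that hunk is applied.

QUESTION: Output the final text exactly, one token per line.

Hunk 1: at line 1 remove [vjc,lvmi] add [jswfk] -> 8 lines: ppkzp jswfk kvu thpod otc mpihr rlvmc dcg
Hunk 2: at line 1 remove [jswfk,kvu] add [jrs] -> 7 lines: ppkzp jrs thpod otc mpihr rlvmc dcg
Hunk 3: at line 2 remove [otc,mpihr] add [zcvqx,dma,abi] -> 8 lines: ppkzp jrs thpod zcvqx dma abi rlvmc dcg
Hunk 4: at line 1 remove [jrs,thpod] add [lfr] -> 7 lines: ppkzp lfr zcvqx dma abi rlvmc dcg
Hunk 5: at line 2 remove [dma,abi] add [kxwhe] -> 6 lines: ppkzp lfr zcvqx kxwhe rlvmc dcg
Hunk 6: at line 2 remove [kxwhe] add [cob,yjyjn] -> 7 lines: ppkzp lfr zcvqx cob yjyjn rlvmc dcg

Answer: ppkzp
lfr
zcvqx
cob
yjyjn
rlvmc
dcg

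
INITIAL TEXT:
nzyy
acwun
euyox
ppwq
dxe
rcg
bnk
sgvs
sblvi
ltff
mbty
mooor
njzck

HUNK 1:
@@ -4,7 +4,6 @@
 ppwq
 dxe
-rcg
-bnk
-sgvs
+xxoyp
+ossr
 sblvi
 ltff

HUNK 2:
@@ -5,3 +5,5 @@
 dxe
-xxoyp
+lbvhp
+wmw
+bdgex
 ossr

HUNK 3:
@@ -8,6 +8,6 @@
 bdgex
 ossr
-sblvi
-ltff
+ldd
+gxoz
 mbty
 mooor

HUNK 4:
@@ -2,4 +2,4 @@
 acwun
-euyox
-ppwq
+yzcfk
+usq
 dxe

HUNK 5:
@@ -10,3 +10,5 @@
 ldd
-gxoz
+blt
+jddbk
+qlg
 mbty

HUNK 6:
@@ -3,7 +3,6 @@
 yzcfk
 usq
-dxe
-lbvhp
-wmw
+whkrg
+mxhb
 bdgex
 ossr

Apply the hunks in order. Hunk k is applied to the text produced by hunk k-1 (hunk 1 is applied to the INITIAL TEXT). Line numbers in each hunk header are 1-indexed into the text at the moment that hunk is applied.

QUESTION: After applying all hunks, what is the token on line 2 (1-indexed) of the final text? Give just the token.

Answer: acwun

Derivation:
Hunk 1: at line 4 remove [rcg,bnk,sgvs] add [xxoyp,ossr] -> 12 lines: nzyy acwun euyox ppwq dxe xxoyp ossr sblvi ltff mbty mooor njzck
Hunk 2: at line 5 remove [xxoyp] add [lbvhp,wmw,bdgex] -> 14 lines: nzyy acwun euyox ppwq dxe lbvhp wmw bdgex ossr sblvi ltff mbty mooor njzck
Hunk 3: at line 8 remove [sblvi,ltff] add [ldd,gxoz] -> 14 lines: nzyy acwun euyox ppwq dxe lbvhp wmw bdgex ossr ldd gxoz mbty mooor njzck
Hunk 4: at line 2 remove [euyox,ppwq] add [yzcfk,usq] -> 14 lines: nzyy acwun yzcfk usq dxe lbvhp wmw bdgex ossr ldd gxoz mbty mooor njzck
Hunk 5: at line 10 remove [gxoz] add [blt,jddbk,qlg] -> 16 lines: nzyy acwun yzcfk usq dxe lbvhp wmw bdgex ossr ldd blt jddbk qlg mbty mooor njzck
Hunk 6: at line 3 remove [dxe,lbvhp,wmw] add [whkrg,mxhb] -> 15 lines: nzyy acwun yzcfk usq whkrg mxhb bdgex ossr ldd blt jddbk qlg mbty mooor njzck
Final line 2: acwun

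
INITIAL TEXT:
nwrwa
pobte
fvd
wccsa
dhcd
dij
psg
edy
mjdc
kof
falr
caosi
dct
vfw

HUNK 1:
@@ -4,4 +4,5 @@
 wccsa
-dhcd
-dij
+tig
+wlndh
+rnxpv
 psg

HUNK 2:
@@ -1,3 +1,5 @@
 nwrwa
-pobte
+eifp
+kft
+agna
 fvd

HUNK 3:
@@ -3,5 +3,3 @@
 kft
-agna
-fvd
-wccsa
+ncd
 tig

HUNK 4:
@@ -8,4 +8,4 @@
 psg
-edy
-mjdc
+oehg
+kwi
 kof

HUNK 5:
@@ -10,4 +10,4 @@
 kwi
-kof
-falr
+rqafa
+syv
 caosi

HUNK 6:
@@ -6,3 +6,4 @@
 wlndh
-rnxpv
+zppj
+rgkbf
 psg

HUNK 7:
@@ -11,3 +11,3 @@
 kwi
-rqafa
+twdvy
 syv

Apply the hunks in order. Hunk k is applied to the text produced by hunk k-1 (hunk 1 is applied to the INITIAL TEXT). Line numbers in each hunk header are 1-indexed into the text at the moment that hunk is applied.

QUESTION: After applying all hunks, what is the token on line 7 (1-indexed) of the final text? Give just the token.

Hunk 1: at line 4 remove [dhcd,dij] add [tig,wlndh,rnxpv] -> 15 lines: nwrwa pobte fvd wccsa tig wlndh rnxpv psg edy mjdc kof falr caosi dct vfw
Hunk 2: at line 1 remove [pobte] add [eifp,kft,agna] -> 17 lines: nwrwa eifp kft agna fvd wccsa tig wlndh rnxpv psg edy mjdc kof falr caosi dct vfw
Hunk 3: at line 3 remove [agna,fvd,wccsa] add [ncd] -> 15 lines: nwrwa eifp kft ncd tig wlndh rnxpv psg edy mjdc kof falr caosi dct vfw
Hunk 4: at line 8 remove [edy,mjdc] add [oehg,kwi] -> 15 lines: nwrwa eifp kft ncd tig wlndh rnxpv psg oehg kwi kof falr caosi dct vfw
Hunk 5: at line 10 remove [kof,falr] add [rqafa,syv] -> 15 lines: nwrwa eifp kft ncd tig wlndh rnxpv psg oehg kwi rqafa syv caosi dct vfw
Hunk 6: at line 6 remove [rnxpv] add [zppj,rgkbf] -> 16 lines: nwrwa eifp kft ncd tig wlndh zppj rgkbf psg oehg kwi rqafa syv caosi dct vfw
Hunk 7: at line 11 remove [rqafa] add [twdvy] -> 16 lines: nwrwa eifp kft ncd tig wlndh zppj rgkbf psg oehg kwi twdvy syv caosi dct vfw
Final line 7: zppj

Answer: zppj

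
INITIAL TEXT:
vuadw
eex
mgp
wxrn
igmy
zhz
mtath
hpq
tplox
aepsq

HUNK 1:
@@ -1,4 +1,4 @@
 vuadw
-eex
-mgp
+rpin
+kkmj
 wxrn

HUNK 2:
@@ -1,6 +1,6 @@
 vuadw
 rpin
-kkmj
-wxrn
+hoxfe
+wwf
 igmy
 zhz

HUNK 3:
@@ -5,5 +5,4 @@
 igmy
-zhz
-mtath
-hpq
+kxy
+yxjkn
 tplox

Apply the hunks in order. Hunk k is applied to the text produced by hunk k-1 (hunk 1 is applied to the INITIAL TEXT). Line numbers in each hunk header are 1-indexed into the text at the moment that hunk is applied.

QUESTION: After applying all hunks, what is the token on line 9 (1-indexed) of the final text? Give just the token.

Hunk 1: at line 1 remove [eex,mgp] add [rpin,kkmj] -> 10 lines: vuadw rpin kkmj wxrn igmy zhz mtath hpq tplox aepsq
Hunk 2: at line 1 remove [kkmj,wxrn] add [hoxfe,wwf] -> 10 lines: vuadw rpin hoxfe wwf igmy zhz mtath hpq tplox aepsq
Hunk 3: at line 5 remove [zhz,mtath,hpq] add [kxy,yxjkn] -> 9 lines: vuadw rpin hoxfe wwf igmy kxy yxjkn tplox aepsq
Final line 9: aepsq

Answer: aepsq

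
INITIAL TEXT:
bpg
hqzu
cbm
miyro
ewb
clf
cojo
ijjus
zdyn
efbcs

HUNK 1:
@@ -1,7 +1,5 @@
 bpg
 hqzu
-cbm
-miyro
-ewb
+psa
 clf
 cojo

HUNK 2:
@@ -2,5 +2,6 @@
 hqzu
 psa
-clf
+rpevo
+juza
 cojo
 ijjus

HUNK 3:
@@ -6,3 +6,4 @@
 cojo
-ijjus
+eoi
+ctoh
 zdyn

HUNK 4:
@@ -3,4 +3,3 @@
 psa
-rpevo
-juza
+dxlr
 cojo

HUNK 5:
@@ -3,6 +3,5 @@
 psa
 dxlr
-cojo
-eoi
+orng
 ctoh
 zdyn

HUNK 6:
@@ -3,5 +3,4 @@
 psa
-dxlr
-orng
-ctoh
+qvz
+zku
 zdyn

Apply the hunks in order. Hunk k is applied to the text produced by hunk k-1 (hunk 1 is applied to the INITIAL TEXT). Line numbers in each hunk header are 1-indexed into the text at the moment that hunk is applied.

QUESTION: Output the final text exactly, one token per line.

Hunk 1: at line 1 remove [cbm,miyro,ewb] add [psa] -> 8 lines: bpg hqzu psa clf cojo ijjus zdyn efbcs
Hunk 2: at line 2 remove [clf] add [rpevo,juza] -> 9 lines: bpg hqzu psa rpevo juza cojo ijjus zdyn efbcs
Hunk 3: at line 6 remove [ijjus] add [eoi,ctoh] -> 10 lines: bpg hqzu psa rpevo juza cojo eoi ctoh zdyn efbcs
Hunk 4: at line 3 remove [rpevo,juza] add [dxlr] -> 9 lines: bpg hqzu psa dxlr cojo eoi ctoh zdyn efbcs
Hunk 5: at line 3 remove [cojo,eoi] add [orng] -> 8 lines: bpg hqzu psa dxlr orng ctoh zdyn efbcs
Hunk 6: at line 3 remove [dxlr,orng,ctoh] add [qvz,zku] -> 7 lines: bpg hqzu psa qvz zku zdyn efbcs

Answer: bpg
hqzu
psa
qvz
zku
zdyn
efbcs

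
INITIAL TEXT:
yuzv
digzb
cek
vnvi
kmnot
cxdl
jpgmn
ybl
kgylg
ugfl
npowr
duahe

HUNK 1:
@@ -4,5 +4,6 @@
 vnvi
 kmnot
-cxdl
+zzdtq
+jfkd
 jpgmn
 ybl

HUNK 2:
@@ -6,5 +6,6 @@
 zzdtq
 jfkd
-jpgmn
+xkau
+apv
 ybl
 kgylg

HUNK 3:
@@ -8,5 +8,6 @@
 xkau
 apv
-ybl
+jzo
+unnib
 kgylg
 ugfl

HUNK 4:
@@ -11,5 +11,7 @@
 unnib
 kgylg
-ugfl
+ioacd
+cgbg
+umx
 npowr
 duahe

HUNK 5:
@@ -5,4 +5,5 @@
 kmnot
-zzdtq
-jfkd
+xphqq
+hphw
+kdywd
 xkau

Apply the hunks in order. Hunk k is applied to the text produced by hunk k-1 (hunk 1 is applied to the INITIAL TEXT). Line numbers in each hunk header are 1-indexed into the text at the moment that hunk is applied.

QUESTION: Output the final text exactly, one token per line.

Answer: yuzv
digzb
cek
vnvi
kmnot
xphqq
hphw
kdywd
xkau
apv
jzo
unnib
kgylg
ioacd
cgbg
umx
npowr
duahe

Derivation:
Hunk 1: at line 4 remove [cxdl] add [zzdtq,jfkd] -> 13 lines: yuzv digzb cek vnvi kmnot zzdtq jfkd jpgmn ybl kgylg ugfl npowr duahe
Hunk 2: at line 6 remove [jpgmn] add [xkau,apv] -> 14 lines: yuzv digzb cek vnvi kmnot zzdtq jfkd xkau apv ybl kgylg ugfl npowr duahe
Hunk 3: at line 8 remove [ybl] add [jzo,unnib] -> 15 lines: yuzv digzb cek vnvi kmnot zzdtq jfkd xkau apv jzo unnib kgylg ugfl npowr duahe
Hunk 4: at line 11 remove [ugfl] add [ioacd,cgbg,umx] -> 17 lines: yuzv digzb cek vnvi kmnot zzdtq jfkd xkau apv jzo unnib kgylg ioacd cgbg umx npowr duahe
Hunk 5: at line 5 remove [zzdtq,jfkd] add [xphqq,hphw,kdywd] -> 18 lines: yuzv digzb cek vnvi kmnot xphqq hphw kdywd xkau apv jzo unnib kgylg ioacd cgbg umx npowr duahe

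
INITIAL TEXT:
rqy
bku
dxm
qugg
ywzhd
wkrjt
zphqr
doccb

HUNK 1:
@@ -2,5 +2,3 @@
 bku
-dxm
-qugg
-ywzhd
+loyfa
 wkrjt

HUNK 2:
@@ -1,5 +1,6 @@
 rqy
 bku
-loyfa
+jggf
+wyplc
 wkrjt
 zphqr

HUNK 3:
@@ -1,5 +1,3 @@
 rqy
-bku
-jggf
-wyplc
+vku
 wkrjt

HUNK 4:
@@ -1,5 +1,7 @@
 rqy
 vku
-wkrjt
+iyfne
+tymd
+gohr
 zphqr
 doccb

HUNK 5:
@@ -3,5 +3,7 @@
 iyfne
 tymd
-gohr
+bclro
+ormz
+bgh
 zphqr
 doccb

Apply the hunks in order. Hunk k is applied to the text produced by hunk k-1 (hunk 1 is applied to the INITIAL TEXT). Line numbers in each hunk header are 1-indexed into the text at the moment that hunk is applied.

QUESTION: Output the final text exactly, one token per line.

Answer: rqy
vku
iyfne
tymd
bclro
ormz
bgh
zphqr
doccb

Derivation:
Hunk 1: at line 2 remove [dxm,qugg,ywzhd] add [loyfa] -> 6 lines: rqy bku loyfa wkrjt zphqr doccb
Hunk 2: at line 1 remove [loyfa] add [jggf,wyplc] -> 7 lines: rqy bku jggf wyplc wkrjt zphqr doccb
Hunk 3: at line 1 remove [bku,jggf,wyplc] add [vku] -> 5 lines: rqy vku wkrjt zphqr doccb
Hunk 4: at line 1 remove [wkrjt] add [iyfne,tymd,gohr] -> 7 lines: rqy vku iyfne tymd gohr zphqr doccb
Hunk 5: at line 3 remove [gohr] add [bclro,ormz,bgh] -> 9 lines: rqy vku iyfne tymd bclro ormz bgh zphqr doccb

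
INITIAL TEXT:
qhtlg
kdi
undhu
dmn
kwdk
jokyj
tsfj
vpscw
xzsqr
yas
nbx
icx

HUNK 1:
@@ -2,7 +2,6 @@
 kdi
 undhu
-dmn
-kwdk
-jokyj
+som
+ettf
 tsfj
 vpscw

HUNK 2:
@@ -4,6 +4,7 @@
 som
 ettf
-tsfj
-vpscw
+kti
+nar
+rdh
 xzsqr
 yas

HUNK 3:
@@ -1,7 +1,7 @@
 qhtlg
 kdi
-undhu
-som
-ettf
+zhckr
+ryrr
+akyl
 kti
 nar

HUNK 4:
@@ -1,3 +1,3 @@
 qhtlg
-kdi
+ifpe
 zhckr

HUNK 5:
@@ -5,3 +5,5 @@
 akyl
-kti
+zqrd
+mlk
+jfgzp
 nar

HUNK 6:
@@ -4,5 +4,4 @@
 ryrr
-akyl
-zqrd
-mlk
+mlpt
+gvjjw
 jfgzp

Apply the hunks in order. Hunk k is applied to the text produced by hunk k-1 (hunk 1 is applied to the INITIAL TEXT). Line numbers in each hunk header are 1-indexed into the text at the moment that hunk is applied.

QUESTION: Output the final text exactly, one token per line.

Answer: qhtlg
ifpe
zhckr
ryrr
mlpt
gvjjw
jfgzp
nar
rdh
xzsqr
yas
nbx
icx

Derivation:
Hunk 1: at line 2 remove [dmn,kwdk,jokyj] add [som,ettf] -> 11 lines: qhtlg kdi undhu som ettf tsfj vpscw xzsqr yas nbx icx
Hunk 2: at line 4 remove [tsfj,vpscw] add [kti,nar,rdh] -> 12 lines: qhtlg kdi undhu som ettf kti nar rdh xzsqr yas nbx icx
Hunk 3: at line 1 remove [undhu,som,ettf] add [zhckr,ryrr,akyl] -> 12 lines: qhtlg kdi zhckr ryrr akyl kti nar rdh xzsqr yas nbx icx
Hunk 4: at line 1 remove [kdi] add [ifpe] -> 12 lines: qhtlg ifpe zhckr ryrr akyl kti nar rdh xzsqr yas nbx icx
Hunk 5: at line 5 remove [kti] add [zqrd,mlk,jfgzp] -> 14 lines: qhtlg ifpe zhckr ryrr akyl zqrd mlk jfgzp nar rdh xzsqr yas nbx icx
Hunk 6: at line 4 remove [akyl,zqrd,mlk] add [mlpt,gvjjw] -> 13 lines: qhtlg ifpe zhckr ryrr mlpt gvjjw jfgzp nar rdh xzsqr yas nbx icx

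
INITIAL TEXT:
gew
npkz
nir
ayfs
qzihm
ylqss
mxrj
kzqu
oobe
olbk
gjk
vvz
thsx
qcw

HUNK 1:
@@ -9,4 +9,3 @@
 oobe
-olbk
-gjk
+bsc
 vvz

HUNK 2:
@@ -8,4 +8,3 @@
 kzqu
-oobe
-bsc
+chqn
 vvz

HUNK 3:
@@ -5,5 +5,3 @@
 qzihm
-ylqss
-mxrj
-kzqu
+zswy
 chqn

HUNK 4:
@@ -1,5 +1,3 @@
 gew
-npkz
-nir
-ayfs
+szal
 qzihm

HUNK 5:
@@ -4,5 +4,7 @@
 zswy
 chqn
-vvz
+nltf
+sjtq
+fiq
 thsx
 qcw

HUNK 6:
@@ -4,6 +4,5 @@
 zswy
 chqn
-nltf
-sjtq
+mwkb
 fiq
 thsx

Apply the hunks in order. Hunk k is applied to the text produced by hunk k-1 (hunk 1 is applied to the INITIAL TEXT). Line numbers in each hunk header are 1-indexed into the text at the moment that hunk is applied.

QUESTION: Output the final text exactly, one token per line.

Hunk 1: at line 9 remove [olbk,gjk] add [bsc] -> 13 lines: gew npkz nir ayfs qzihm ylqss mxrj kzqu oobe bsc vvz thsx qcw
Hunk 2: at line 8 remove [oobe,bsc] add [chqn] -> 12 lines: gew npkz nir ayfs qzihm ylqss mxrj kzqu chqn vvz thsx qcw
Hunk 3: at line 5 remove [ylqss,mxrj,kzqu] add [zswy] -> 10 lines: gew npkz nir ayfs qzihm zswy chqn vvz thsx qcw
Hunk 4: at line 1 remove [npkz,nir,ayfs] add [szal] -> 8 lines: gew szal qzihm zswy chqn vvz thsx qcw
Hunk 5: at line 4 remove [vvz] add [nltf,sjtq,fiq] -> 10 lines: gew szal qzihm zswy chqn nltf sjtq fiq thsx qcw
Hunk 6: at line 4 remove [nltf,sjtq] add [mwkb] -> 9 lines: gew szal qzihm zswy chqn mwkb fiq thsx qcw

Answer: gew
szal
qzihm
zswy
chqn
mwkb
fiq
thsx
qcw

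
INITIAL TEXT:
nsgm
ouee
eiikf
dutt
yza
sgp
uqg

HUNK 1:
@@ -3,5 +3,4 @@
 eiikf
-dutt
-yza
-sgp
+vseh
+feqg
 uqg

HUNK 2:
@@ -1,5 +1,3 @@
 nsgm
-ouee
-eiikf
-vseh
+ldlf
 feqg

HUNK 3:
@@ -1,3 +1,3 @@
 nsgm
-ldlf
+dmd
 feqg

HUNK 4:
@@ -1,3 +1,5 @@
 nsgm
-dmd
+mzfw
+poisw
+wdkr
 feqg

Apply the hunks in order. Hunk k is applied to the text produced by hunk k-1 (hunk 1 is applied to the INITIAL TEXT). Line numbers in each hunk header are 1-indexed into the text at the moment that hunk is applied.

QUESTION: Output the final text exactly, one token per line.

Answer: nsgm
mzfw
poisw
wdkr
feqg
uqg

Derivation:
Hunk 1: at line 3 remove [dutt,yza,sgp] add [vseh,feqg] -> 6 lines: nsgm ouee eiikf vseh feqg uqg
Hunk 2: at line 1 remove [ouee,eiikf,vseh] add [ldlf] -> 4 lines: nsgm ldlf feqg uqg
Hunk 3: at line 1 remove [ldlf] add [dmd] -> 4 lines: nsgm dmd feqg uqg
Hunk 4: at line 1 remove [dmd] add [mzfw,poisw,wdkr] -> 6 lines: nsgm mzfw poisw wdkr feqg uqg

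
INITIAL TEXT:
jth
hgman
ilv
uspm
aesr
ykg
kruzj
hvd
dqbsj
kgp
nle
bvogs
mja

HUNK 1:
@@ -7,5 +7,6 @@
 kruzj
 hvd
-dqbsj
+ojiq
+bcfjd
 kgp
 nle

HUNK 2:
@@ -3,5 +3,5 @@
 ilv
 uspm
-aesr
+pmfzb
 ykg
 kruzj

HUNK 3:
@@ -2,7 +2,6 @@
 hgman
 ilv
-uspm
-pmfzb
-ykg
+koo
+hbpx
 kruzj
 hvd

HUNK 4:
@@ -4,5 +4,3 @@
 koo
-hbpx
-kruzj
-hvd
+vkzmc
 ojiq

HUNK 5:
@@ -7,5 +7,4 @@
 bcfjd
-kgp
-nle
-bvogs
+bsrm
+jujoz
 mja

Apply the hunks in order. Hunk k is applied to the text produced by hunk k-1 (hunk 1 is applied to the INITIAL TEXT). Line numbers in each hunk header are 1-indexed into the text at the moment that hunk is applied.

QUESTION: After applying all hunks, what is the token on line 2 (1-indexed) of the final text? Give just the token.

Answer: hgman

Derivation:
Hunk 1: at line 7 remove [dqbsj] add [ojiq,bcfjd] -> 14 lines: jth hgman ilv uspm aesr ykg kruzj hvd ojiq bcfjd kgp nle bvogs mja
Hunk 2: at line 3 remove [aesr] add [pmfzb] -> 14 lines: jth hgman ilv uspm pmfzb ykg kruzj hvd ojiq bcfjd kgp nle bvogs mja
Hunk 3: at line 2 remove [uspm,pmfzb,ykg] add [koo,hbpx] -> 13 lines: jth hgman ilv koo hbpx kruzj hvd ojiq bcfjd kgp nle bvogs mja
Hunk 4: at line 4 remove [hbpx,kruzj,hvd] add [vkzmc] -> 11 lines: jth hgman ilv koo vkzmc ojiq bcfjd kgp nle bvogs mja
Hunk 5: at line 7 remove [kgp,nle,bvogs] add [bsrm,jujoz] -> 10 lines: jth hgman ilv koo vkzmc ojiq bcfjd bsrm jujoz mja
Final line 2: hgman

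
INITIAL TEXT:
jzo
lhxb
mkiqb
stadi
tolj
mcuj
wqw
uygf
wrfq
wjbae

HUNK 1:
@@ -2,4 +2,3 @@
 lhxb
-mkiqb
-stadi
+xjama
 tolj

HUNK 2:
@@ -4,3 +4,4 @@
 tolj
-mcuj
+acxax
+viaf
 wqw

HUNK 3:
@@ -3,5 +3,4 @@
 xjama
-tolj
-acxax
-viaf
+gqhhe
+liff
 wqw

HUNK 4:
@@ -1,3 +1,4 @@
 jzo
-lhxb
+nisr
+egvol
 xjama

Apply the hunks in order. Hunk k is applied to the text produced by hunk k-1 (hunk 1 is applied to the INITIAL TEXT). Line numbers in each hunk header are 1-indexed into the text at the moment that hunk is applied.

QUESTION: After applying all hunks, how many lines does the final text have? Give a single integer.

Answer: 10

Derivation:
Hunk 1: at line 2 remove [mkiqb,stadi] add [xjama] -> 9 lines: jzo lhxb xjama tolj mcuj wqw uygf wrfq wjbae
Hunk 2: at line 4 remove [mcuj] add [acxax,viaf] -> 10 lines: jzo lhxb xjama tolj acxax viaf wqw uygf wrfq wjbae
Hunk 3: at line 3 remove [tolj,acxax,viaf] add [gqhhe,liff] -> 9 lines: jzo lhxb xjama gqhhe liff wqw uygf wrfq wjbae
Hunk 4: at line 1 remove [lhxb] add [nisr,egvol] -> 10 lines: jzo nisr egvol xjama gqhhe liff wqw uygf wrfq wjbae
Final line count: 10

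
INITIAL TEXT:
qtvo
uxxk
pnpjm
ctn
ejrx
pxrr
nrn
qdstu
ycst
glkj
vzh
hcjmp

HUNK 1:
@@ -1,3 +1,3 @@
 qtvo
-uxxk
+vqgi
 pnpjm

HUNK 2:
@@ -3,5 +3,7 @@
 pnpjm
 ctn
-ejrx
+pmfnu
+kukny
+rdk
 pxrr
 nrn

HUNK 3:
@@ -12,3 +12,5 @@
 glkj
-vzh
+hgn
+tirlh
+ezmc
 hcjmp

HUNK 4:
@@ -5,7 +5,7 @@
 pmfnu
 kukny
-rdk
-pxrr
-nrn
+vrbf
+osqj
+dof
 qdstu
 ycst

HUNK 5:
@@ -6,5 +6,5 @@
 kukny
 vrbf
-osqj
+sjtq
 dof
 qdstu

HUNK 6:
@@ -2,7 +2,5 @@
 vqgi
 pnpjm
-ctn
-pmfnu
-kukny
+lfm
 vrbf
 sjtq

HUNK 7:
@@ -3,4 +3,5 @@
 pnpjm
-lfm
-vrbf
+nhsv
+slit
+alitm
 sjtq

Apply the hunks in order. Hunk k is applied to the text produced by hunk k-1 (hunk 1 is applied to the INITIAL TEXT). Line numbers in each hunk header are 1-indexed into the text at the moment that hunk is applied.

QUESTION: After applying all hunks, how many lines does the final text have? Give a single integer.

Hunk 1: at line 1 remove [uxxk] add [vqgi] -> 12 lines: qtvo vqgi pnpjm ctn ejrx pxrr nrn qdstu ycst glkj vzh hcjmp
Hunk 2: at line 3 remove [ejrx] add [pmfnu,kukny,rdk] -> 14 lines: qtvo vqgi pnpjm ctn pmfnu kukny rdk pxrr nrn qdstu ycst glkj vzh hcjmp
Hunk 3: at line 12 remove [vzh] add [hgn,tirlh,ezmc] -> 16 lines: qtvo vqgi pnpjm ctn pmfnu kukny rdk pxrr nrn qdstu ycst glkj hgn tirlh ezmc hcjmp
Hunk 4: at line 5 remove [rdk,pxrr,nrn] add [vrbf,osqj,dof] -> 16 lines: qtvo vqgi pnpjm ctn pmfnu kukny vrbf osqj dof qdstu ycst glkj hgn tirlh ezmc hcjmp
Hunk 5: at line 6 remove [osqj] add [sjtq] -> 16 lines: qtvo vqgi pnpjm ctn pmfnu kukny vrbf sjtq dof qdstu ycst glkj hgn tirlh ezmc hcjmp
Hunk 6: at line 2 remove [ctn,pmfnu,kukny] add [lfm] -> 14 lines: qtvo vqgi pnpjm lfm vrbf sjtq dof qdstu ycst glkj hgn tirlh ezmc hcjmp
Hunk 7: at line 3 remove [lfm,vrbf] add [nhsv,slit,alitm] -> 15 lines: qtvo vqgi pnpjm nhsv slit alitm sjtq dof qdstu ycst glkj hgn tirlh ezmc hcjmp
Final line count: 15

Answer: 15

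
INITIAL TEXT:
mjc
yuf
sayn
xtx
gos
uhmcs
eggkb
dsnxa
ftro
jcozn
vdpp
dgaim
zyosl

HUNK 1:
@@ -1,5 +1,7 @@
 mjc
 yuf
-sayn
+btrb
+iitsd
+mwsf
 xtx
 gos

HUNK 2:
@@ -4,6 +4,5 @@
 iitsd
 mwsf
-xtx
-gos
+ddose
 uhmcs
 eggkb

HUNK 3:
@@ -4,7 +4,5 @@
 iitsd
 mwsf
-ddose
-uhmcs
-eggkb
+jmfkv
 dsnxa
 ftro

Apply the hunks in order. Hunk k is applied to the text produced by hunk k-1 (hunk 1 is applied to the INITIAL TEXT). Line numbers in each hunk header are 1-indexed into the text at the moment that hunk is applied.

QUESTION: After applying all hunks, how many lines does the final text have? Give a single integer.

Answer: 12

Derivation:
Hunk 1: at line 1 remove [sayn] add [btrb,iitsd,mwsf] -> 15 lines: mjc yuf btrb iitsd mwsf xtx gos uhmcs eggkb dsnxa ftro jcozn vdpp dgaim zyosl
Hunk 2: at line 4 remove [xtx,gos] add [ddose] -> 14 lines: mjc yuf btrb iitsd mwsf ddose uhmcs eggkb dsnxa ftro jcozn vdpp dgaim zyosl
Hunk 3: at line 4 remove [ddose,uhmcs,eggkb] add [jmfkv] -> 12 lines: mjc yuf btrb iitsd mwsf jmfkv dsnxa ftro jcozn vdpp dgaim zyosl
Final line count: 12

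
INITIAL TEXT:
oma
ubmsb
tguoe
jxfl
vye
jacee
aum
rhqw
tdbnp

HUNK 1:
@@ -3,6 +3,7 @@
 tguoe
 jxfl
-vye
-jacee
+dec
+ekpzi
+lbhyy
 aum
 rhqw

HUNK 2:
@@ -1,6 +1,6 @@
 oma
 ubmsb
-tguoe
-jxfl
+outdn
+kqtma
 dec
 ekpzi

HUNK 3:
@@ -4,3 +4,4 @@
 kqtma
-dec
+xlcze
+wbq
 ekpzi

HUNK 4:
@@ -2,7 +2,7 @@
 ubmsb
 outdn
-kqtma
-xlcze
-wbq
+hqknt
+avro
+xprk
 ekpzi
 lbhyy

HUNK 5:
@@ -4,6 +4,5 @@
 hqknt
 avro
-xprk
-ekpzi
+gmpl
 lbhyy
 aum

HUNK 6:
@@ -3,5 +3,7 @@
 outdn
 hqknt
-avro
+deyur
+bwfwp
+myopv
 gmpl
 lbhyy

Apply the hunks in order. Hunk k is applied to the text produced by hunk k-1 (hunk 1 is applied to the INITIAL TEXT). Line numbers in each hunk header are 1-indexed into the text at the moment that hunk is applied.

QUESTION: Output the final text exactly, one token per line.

Hunk 1: at line 3 remove [vye,jacee] add [dec,ekpzi,lbhyy] -> 10 lines: oma ubmsb tguoe jxfl dec ekpzi lbhyy aum rhqw tdbnp
Hunk 2: at line 1 remove [tguoe,jxfl] add [outdn,kqtma] -> 10 lines: oma ubmsb outdn kqtma dec ekpzi lbhyy aum rhqw tdbnp
Hunk 3: at line 4 remove [dec] add [xlcze,wbq] -> 11 lines: oma ubmsb outdn kqtma xlcze wbq ekpzi lbhyy aum rhqw tdbnp
Hunk 4: at line 2 remove [kqtma,xlcze,wbq] add [hqknt,avro,xprk] -> 11 lines: oma ubmsb outdn hqknt avro xprk ekpzi lbhyy aum rhqw tdbnp
Hunk 5: at line 4 remove [xprk,ekpzi] add [gmpl] -> 10 lines: oma ubmsb outdn hqknt avro gmpl lbhyy aum rhqw tdbnp
Hunk 6: at line 3 remove [avro] add [deyur,bwfwp,myopv] -> 12 lines: oma ubmsb outdn hqknt deyur bwfwp myopv gmpl lbhyy aum rhqw tdbnp

Answer: oma
ubmsb
outdn
hqknt
deyur
bwfwp
myopv
gmpl
lbhyy
aum
rhqw
tdbnp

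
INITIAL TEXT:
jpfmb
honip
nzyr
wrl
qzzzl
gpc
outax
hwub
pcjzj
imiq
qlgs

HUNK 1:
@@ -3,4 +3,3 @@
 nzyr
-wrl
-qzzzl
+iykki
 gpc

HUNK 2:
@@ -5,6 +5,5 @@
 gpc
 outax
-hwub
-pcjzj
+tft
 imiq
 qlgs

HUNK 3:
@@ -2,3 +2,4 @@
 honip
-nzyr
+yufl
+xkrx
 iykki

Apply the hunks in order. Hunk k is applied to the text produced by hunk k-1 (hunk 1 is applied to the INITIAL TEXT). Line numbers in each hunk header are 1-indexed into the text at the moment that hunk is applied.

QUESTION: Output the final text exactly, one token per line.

Hunk 1: at line 3 remove [wrl,qzzzl] add [iykki] -> 10 lines: jpfmb honip nzyr iykki gpc outax hwub pcjzj imiq qlgs
Hunk 2: at line 5 remove [hwub,pcjzj] add [tft] -> 9 lines: jpfmb honip nzyr iykki gpc outax tft imiq qlgs
Hunk 3: at line 2 remove [nzyr] add [yufl,xkrx] -> 10 lines: jpfmb honip yufl xkrx iykki gpc outax tft imiq qlgs

Answer: jpfmb
honip
yufl
xkrx
iykki
gpc
outax
tft
imiq
qlgs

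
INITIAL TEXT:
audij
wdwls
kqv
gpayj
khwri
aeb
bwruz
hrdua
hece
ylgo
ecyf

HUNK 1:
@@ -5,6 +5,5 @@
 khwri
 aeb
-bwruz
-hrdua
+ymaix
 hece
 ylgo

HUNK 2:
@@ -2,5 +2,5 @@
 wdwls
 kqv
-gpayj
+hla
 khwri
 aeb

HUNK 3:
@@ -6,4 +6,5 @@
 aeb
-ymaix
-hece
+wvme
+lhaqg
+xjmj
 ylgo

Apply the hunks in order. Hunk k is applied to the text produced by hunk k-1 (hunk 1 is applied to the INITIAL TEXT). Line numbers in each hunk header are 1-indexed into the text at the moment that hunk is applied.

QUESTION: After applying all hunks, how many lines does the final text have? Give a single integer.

Answer: 11

Derivation:
Hunk 1: at line 5 remove [bwruz,hrdua] add [ymaix] -> 10 lines: audij wdwls kqv gpayj khwri aeb ymaix hece ylgo ecyf
Hunk 2: at line 2 remove [gpayj] add [hla] -> 10 lines: audij wdwls kqv hla khwri aeb ymaix hece ylgo ecyf
Hunk 3: at line 6 remove [ymaix,hece] add [wvme,lhaqg,xjmj] -> 11 lines: audij wdwls kqv hla khwri aeb wvme lhaqg xjmj ylgo ecyf
Final line count: 11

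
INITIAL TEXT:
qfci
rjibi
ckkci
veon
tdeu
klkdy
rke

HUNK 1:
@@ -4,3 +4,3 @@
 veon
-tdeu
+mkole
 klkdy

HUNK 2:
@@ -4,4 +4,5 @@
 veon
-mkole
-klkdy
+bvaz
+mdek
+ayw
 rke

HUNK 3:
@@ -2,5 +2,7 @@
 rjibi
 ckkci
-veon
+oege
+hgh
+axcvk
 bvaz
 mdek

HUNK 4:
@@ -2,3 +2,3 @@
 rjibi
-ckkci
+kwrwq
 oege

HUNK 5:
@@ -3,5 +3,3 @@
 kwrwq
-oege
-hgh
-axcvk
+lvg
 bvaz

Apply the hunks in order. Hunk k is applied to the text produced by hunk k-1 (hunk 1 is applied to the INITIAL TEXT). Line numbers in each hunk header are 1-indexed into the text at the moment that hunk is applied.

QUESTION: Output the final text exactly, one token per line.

Answer: qfci
rjibi
kwrwq
lvg
bvaz
mdek
ayw
rke

Derivation:
Hunk 1: at line 4 remove [tdeu] add [mkole] -> 7 lines: qfci rjibi ckkci veon mkole klkdy rke
Hunk 2: at line 4 remove [mkole,klkdy] add [bvaz,mdek,ayw] -> 8 lines: qfci rjibi ckkci veon bvaz mdek ayw rke
Hunk 3: at line 2 remove [veon] add [oege,hgh,axcvk] -> 10 lines: qfci rjibi ckkci oege hgh axcvk bvaz mdek ayw rke
Hunk 4: at line 2 remove [ckkci] add [kwrwq] -> 10 lines: qfci rjibi kwrwq oege hgh axcvk bvaz mdek ayw rke
Hunk 5: at line 3 remove [oege,hgh,axcvk] add [lvg] -> 8 lines: qfci rjibi kwrwq lvg bvaz mdek ayw rke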